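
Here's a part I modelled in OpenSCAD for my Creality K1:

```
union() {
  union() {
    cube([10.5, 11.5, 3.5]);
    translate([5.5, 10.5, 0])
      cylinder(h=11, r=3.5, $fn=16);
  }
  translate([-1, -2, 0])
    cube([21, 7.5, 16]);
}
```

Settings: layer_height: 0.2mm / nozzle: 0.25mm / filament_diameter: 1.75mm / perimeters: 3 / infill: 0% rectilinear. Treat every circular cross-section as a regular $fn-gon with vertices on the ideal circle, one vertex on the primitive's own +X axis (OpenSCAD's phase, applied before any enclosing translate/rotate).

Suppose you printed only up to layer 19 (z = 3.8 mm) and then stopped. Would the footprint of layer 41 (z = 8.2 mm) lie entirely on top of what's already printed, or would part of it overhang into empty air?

Compare the two slices. At z = 3.8: the cube is absent (z outside [0, 3.5]); the cylinder at (5.5, 10.5): section is a regular 16-gon, circumradius r=3.5 (area = (16/2)·3.500²·sin(360°/16) = 37.50 mm²); Taking the union: only the r=3.5 cylinder at (5.5, 10.5) is present, so the union is just that shape — area = 37.50 mm²; the cube at (-1, -2) is present — its section is the full 21×7.5 rectangle (area 157.50 mm²); Merging all regions: the 2 present regions are separate (no shared area or edge), so areas and boundary lengths simply add and each stays a separate island — area = 195.00 mm². At z = 8.2: the cube is not intersected at this z (z outside [0, 3.5]); the cylinder at (5.5, 10.5): section is a regular 16-gon, circumradius r=3.5 (area = (16/2)·3.500²·sin(360°/16) = 37.50 mm²); Merging all regions: only the r=3.5 cylinder at (5.5, 10.5) is present, so the union is just that shape — area = 37.50 mm²; the cube at (-1, -2) (footprint 21×7.5) is included at this height (area 157.50 mm²); Merging all regions: the 2 present regions are separate (no shared area or edge), so areas and boundary lengths simply add and each stays a separate island — area = 195.00 mm². Checking containment: the cross-section at z = 8.2 is a subset of the cross-section at z = 3.8.

entirely on top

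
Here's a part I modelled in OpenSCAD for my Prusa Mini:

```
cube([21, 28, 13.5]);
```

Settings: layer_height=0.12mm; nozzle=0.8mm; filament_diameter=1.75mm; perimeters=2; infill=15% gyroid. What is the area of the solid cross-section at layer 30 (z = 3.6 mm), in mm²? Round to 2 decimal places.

At z = 3.6 mm: the cube (footprint 21×28) is included at this height (area 588.00 mm²). Overall, the cross-section is a single solid region. Net area = 588.00 mm².

588.00 mm²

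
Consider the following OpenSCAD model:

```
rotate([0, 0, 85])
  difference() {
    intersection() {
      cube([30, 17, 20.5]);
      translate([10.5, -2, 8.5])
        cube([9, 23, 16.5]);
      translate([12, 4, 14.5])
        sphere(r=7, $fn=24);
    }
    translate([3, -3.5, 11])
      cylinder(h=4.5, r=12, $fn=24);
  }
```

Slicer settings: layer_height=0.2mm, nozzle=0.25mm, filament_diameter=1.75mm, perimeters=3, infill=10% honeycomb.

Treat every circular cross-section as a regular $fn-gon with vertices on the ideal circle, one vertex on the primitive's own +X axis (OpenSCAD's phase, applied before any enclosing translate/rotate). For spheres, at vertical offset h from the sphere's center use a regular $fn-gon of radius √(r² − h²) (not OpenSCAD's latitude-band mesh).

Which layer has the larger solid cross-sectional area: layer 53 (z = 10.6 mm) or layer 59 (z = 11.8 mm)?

Layer 53 (z = 10.6): the cube (footprint 30×17) is included at this height (area 510.00 mm²); the cube at (10.5, -2) (footprint 9×23) is included at this height (area 207.00 mm²); the r=7 sphere at (12, 4) contributes a regular 24-gon of circumradius √(7²−3.9²) = 5.813 (area = (24/2)·5.813²·sin(360°/24) = 104.95 mm²); Taking the intersection: the 9×23 cube at (10.5, -2) partially overlaps the 30×17 cube; clipping to the common part keeps 153.00 mm²; the r=7 sphere at (12, 4) partially overlaps the running intersection; clipping to the common part keeps 61.92 mm² — area = 61.92 mm²; the cylinder at (3, -3.5) is not intersected at this z (z outside [11, 15.5]); Subtracting the remaining from the first: none of the subtracted shapes is present at this height, so the result so far is unchanged — area = 61.92 mm²; (rotated 85° about Z; rotation is an isometry so areas/perimeters/island counts are preserved). So its area = 61.92 mm². Layer 59 (z = 11.8): the cube (footprint 30×17) is included at this height (area 510.00 mm²); the cube at (10.5, -2) is present — its section is the full 9×23 rectangle (area 207.00 mm²); the r=7 sphere at (12, 4) slices to a regular 24-gon of circumradius 6.458 (√(r²−h²) with h=2.7 from center) (area = (24/2)·6.458²·sin(360°/24) = 129.54 mm²); Taking the intersection: the 9×23 cube at (10.5, -2) partially overlaps the 30×17 cube; clipping to the common part keeps 153.00 mm²; the r=7 sphere at (12, 4) partially overlaps the running intersection; clipping to the common part keeps 71.83 mm² — area = 71.83 mm²; the r=12 cylinder at (3, -3.5) contributes a regular 24-gon of circumradius 12 (area = (24/2)·12.000²·sin(360°/24) = 447.24 mm²); After the difference (first − rest): starting from that combined region (71.83 mm²), the r=12 cylinder at (3, -3.5) partially overlaps it — only the 13.72 mm² overlap (of its 447.24 mm²) is removed, clipping the outline — area = 58.12 mm²; (whole slice rotated 85° about Z — lengths, areas and connectivity unchanged). So its area = 58.12 mm². Layer 53 is larger (61.92 vs 58.12 mm²).

layer 53 (z = 10.6 mm)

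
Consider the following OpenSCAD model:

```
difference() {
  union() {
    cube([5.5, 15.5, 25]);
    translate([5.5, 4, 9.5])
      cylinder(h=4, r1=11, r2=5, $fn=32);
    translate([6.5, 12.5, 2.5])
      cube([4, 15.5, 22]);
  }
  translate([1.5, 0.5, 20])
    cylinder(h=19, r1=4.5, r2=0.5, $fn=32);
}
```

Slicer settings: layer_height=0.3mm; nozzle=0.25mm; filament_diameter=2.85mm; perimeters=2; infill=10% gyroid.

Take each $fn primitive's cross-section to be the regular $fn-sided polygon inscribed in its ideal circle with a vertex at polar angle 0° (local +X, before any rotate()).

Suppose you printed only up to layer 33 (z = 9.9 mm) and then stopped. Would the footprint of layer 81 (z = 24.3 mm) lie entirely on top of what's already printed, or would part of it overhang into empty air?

entirely on top

Compare the two slices. At z = 9.9: the 5.5×15.5 cube contributes its full rectangle (area 85.25 mm²); the cone at (5.5, 4): at t=0.100 of its height the radius interpolates to r₁+(r₂−r₁)t = 10.400, giving a regular 32-gon of that circumradius (area = (32/2)·10.400²·sin(360°/32) = 337.62 mm²); the cube at (6.5, 12.5) (footprint 4×15.5) is included at this height (area 62.00 mm²); Merging all regions: the regions partially overlap — summed areas 484.87 mm² minus the doubly-counted overlap 81.60 mm² gives 403.26 mm² — area = 403.26 mm²; the cone at (1.5, 0.5) is not intersected at this z (z outside [20, 39]); After the difference (first − rest): none of the subtracted shapes is present at this height, so that combined region is unchanged — area = 403.26 mm². At z = 24.3: the cube (footprint 5.5×15.5) is included at this height (area 85.25 mm²); the cone at (5.5, 4) does not reach this height (z outside [9.5, 13.5]); the cube at (6.5, 12.5) (footprint 4×15.5) is included at this height (area 62.00 mm²); Merging all regions: the 2 present regions are separate (no shared area or edge), so areas and boundary lengths simply add and each stays a separate island — area = 147.25 mm²; the cone at (1.5, 0.5) contributes a regular 32-gon of circumradius 3.595 (interpolated between r1=4.5 and r2=0.5 at t=0.226) (area = (32/2)·3.595²·sin(360°/32) = 40.34 mm²); Subtracting the remaining from the first: starting from that combined region (147.25 mm²), the cone at (1.5, 0.5) partially overlaps it — only the 17.83 mm² overlap (of its 40.34 mm²) is removed, clipping the outline — area = 129.42 mm². Checking containment: the cross-section at z = 24.3 is a subset of the cross-section at z = 9.9.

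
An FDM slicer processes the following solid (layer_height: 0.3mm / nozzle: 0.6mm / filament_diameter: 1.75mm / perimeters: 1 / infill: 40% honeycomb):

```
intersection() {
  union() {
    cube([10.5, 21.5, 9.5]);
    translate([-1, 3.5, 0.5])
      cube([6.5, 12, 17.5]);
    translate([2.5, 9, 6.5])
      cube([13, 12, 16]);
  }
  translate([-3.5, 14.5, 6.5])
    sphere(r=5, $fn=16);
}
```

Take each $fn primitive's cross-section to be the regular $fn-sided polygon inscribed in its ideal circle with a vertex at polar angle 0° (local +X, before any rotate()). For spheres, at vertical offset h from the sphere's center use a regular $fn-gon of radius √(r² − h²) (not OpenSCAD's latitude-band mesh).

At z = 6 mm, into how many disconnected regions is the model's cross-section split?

1

At z = 6 mm: the 10.5×21.5 cube contributes its full rectangle; the cube at (-1, 3.5) (footprint 6.5×12) is included at this height; the cube at (2.5, 9) is absent (z outside [6.5, 22.5]); Taking the union: the regions partially overlap (shared area 66.00 mm²), so overlapping operands fuse into one piece — 1 connected region; the r=5 sphere at (-3.5, 14.5) slices to a regular 16-gon of circumradius 4.975 (√(r²−h²) with h=0.5 from center); After intersecting: the r=5 sphere at (-3.5, 14.5) partially overlaps the result so far; clipping to the common part keeps 11.56 mm² — 1 connected region. The result has 1 disconnected region.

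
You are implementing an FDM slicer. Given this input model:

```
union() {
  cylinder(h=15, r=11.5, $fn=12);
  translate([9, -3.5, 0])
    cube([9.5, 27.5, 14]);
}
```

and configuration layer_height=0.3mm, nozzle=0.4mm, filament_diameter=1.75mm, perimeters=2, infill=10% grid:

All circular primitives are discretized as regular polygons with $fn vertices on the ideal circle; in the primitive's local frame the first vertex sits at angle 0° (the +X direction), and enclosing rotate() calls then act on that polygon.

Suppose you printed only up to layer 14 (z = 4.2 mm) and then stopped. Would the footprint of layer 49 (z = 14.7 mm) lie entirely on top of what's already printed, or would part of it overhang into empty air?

entirely on top

Compare the two slices. At z = 4.2: the cylinder: section is a regular 12-gon, circumradius r=11.5 (area = (12/2)·11.500²·sin(360°/12) = 396.75 mm²); the 9.5×27.5 cube at (9, -3.5) contributes its full rectangle (area 261.25 mm²); Merging all regions: the regions partially overlap — summed areas 658.00 mm² minus the doubly-counted overlap 17.51 mm² gives 640.49 mm² — area = 640.49 mm². At z = 14.7: the cylinder: section is a regular 12-gon, circumradius r=11.5 (area = (12/2)·11.500²·sin(360°/12) = 396.75 mm²); the cube at (9, -3.5) does not reach this height (z outside [0, 14]); Taking the union: only the r=11.5 cylinder is present, so the union is just that shape — area = 396.75 mm². Checking containment: the cross-section at z = 14.7 is a subset of the cross-section at z = 4.2.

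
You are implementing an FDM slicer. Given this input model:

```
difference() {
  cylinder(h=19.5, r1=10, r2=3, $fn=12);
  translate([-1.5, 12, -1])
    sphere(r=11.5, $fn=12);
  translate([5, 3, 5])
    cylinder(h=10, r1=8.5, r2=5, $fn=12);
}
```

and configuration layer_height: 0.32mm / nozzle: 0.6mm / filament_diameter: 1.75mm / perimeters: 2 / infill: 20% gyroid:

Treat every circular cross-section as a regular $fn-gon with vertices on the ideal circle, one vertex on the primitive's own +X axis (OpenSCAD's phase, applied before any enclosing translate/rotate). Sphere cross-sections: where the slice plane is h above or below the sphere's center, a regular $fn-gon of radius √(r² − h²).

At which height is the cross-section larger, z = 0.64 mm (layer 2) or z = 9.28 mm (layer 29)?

layer 2 (z = 0.64 mm)

Layer 2 (z = 0.64): the cone (r1=10→r2=3) has section circumradius 9.770 here — a regular 12-gon (area = (12/2)·9.770²·sin(360°/12) = 286.37 mm²); the sphere at (-1.5, 12): section is a regular 12-gon, circumradius = √(r²−h²) = √(11.5²−1.64²) = 11.382 (area = (12/2)·11.382²·sin(360°/12) = 388.68 mm²); the cone at (5, 3) does not reach this height (z outside [5, 15]); Subtracting the remaining from the first: starting from the cone (286.37 mm²), the r=11.5 sphere at (-1.5, 12) partially overlaps it — only the 100.10 mm² overlap (of its 388.68 mm²) is removed, clipping the outline — area = 186.27 mm². So its area = 186.27 mm². Layer 29 (z = 9.28): the cone contributes a regular 12-gon of circumradius 6.669 (interpolated between r1=10 and r2=3 at t=0.476) (area = (12/2)·6.669²·sin(360°/12) = 133.42 mm²); the sphere at (-1.5, 12): section is a regular 12-gon, circumradius = √(r²−h²) = √(11.5²−10.28²) = 5.155 (area = (12/2)·5.155²·sin(360°/12) = 79.71 mm²); the cone at (5, 3) contributes a regular 12-gon of circumradius 7.002 (interpolated between r1=8.5 and r2=5 at t=0.428) (area = (12/2)·7.002²·sin(360°/12) = 147.08 mm²); Subtracting the remaining from the first: starting from the cone (133.42 mm²), the r=11.5 sphere at (-1.5, 12) misses the remaining region (no effect); the cone at (5, 3) partially overlaps it — only the 64.88 mm² overlap (of its 147.08 mm²) is removed, clipping the outline — area = 68.53 mm². So its area = 68.53 mm². Layer 2 is larger (186.27 vs 68.53 mm²).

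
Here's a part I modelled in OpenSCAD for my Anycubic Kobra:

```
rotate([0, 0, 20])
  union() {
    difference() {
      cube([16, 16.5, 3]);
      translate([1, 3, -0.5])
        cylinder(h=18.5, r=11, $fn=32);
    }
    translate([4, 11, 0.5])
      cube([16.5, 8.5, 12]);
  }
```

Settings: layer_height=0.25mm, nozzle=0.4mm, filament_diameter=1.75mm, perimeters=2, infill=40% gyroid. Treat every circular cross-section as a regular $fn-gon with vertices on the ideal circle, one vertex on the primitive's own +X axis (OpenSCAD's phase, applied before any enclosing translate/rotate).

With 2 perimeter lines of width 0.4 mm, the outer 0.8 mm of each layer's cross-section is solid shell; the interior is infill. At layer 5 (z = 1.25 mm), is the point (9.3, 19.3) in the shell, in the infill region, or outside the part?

At z = 1.25 mm: the cube (footprint 16×16.5) is included at this height; the cylinder at (1, 3): section is a regular 32-gon, circumradius r=11; Taking the first minus the rest: starting from the 16×16.5 cube, the r=11 cylinder at (1, 3) partially overlaps it — only the 140.86 mm² overlap (of its 377.69 mm²) is removed, clipping the outline — 1 connected region; the cube at (4, 11) (footprint 16.5×8.5) is included at this height; Merging all regions: the regions partially overlap (shared area 59.22 mm²), so overlapping operands fuse into one piece — 1 connected region; (rotated 20° about Z; rotation is an isometry so areas/perimeters/island counts are preserved). Overall, the cross-section is a single solid region. Undo the 20° rotation: the query point maps to (15.340, 14.955) in the un-rotated model frame. The nearest boundary edge runs (20.50, 11.00)→(16.00, 11.00); distance from the point to it = 4.01 mm. The point is inside the cross-section and 4.01 mm from the nearest boundary — more than the 0.8 mm shell width (2 × 0.4), so it's in the infill interior.

infill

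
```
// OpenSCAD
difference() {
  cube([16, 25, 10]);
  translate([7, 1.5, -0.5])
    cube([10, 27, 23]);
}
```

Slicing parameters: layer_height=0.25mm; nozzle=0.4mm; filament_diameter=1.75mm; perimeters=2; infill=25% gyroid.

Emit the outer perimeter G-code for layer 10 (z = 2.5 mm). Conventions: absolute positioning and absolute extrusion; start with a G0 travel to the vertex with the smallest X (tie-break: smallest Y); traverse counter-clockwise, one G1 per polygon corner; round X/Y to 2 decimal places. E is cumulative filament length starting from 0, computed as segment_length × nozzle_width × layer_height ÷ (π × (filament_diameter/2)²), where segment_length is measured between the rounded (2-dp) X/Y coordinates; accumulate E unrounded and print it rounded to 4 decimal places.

G0 X0.00 Y0.00 Z2.50
G1 X16.00 Y0.00 E0.6652
G1 X16.00 Y1.50 E0.7276
G1 X7.00 Y1.50 E1.1017
G1 X7.00 Y25.00 E2.0788
G1 X0.00 Y25.00 E2.3698
G1 X0.00 Y0.00 E3.4092

At z = 2.5 mm: the cube (footprint 16×25) is included at this height; the cube at (7, 1.5) is present — its section is the full 10×27 rectangle; After the difference (first − rest): starting from the 16×25 cube, the 10×27 cube at (7, 1.5) partially overlaps it — only the 211.50 mm² overlap (of its 270.00 mm²) is removed, clipping the outline — 1 connected region. The outline is a single polygon with 6 vertices. Extrusion per mm of travel: 0.4 × 0.25 / (π × 0.875²) = 0.041575. Accumulating E over each segment gives final E = 3.4092.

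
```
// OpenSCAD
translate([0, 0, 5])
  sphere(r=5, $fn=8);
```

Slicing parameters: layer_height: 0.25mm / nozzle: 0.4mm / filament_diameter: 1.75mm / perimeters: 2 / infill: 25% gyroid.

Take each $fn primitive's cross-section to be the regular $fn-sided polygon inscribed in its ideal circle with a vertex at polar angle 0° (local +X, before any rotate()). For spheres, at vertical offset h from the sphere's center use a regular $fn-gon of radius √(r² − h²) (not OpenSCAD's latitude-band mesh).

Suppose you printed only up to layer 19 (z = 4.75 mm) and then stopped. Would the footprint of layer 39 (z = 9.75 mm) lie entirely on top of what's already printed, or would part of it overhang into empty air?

Compare the two slices. At z = 4.75: the r=5 sphere slices to a regular 8-gon of circumradius 4.994 (√(r²−h²) with h=0.25 from center) (area = (8/2)·4.994²·sin(360°/8) = 70.53 mm²). At z = 9.75: the r=5 sphere contributes a regular 8-gon of circumradius √(5²−4.75²) = 1.561 (area = (8/2)·1.561²·sin(360°/8) = 6.89 mm²). Checking containment: the cross-section at z = 9.75 is a subset of the cross-section at z = 4.75.

entirely on top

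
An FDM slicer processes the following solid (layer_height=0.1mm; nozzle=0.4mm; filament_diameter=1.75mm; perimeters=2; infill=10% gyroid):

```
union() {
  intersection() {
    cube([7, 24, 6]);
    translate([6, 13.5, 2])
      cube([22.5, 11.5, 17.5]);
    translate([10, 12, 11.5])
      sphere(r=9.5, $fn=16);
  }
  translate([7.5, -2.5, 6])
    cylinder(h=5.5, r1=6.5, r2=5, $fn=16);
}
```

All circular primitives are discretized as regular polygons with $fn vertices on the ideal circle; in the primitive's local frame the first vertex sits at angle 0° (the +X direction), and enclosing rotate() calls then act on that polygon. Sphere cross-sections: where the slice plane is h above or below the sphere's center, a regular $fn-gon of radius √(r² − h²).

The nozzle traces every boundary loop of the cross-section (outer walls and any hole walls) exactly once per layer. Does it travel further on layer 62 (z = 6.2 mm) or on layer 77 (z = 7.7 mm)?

layer 62 (z = 6.2 mm)

Layer 62 (z = 6.2): the cube is absent (z outside [0, 6]); the cube at (6, 13.5) (footprint 22.5×11.5) is included at this height (perimeter 68.00 mm); the sphere at (10, 12): section is a regular 16-gon, circumradius = √(r²−h²) = √(9.5²−5.3²) = 7.884 (perimeter = 2·16·7.884·sin(180°/16) = 49.22 mm); Keeping only the common overlap: at least one operand is absent at this height, so nothing remains; the cone at (7.5, -2.5): at t=0.036 of its height the radius interpolates to r₁+(r₂−r₁)t = 6.445, giving a regular 16-gon of that circumradius (perimeter = 2·16·6.445·sin(180°/16) = 40.24 mm); Merging all regions: only the cone at (7.5, -2.5) is present, so the union is just that shape — boundary = 40.24 mm. So its perimeter = 40.24 mm. Layer 77 (z = 7.7): the cube is absent (z outside [0, 6]); the cube at (6, 13.5) is present — its section is the full 22.5×11.5 rectangle (perimeter 68.00 mm); the sphere at (10, 12): section is a regular 16-gon, circumradius = √(r²−h²) = √(9.5²−3.8²) = 8.707 (perimeter = 2·16·8.707·sin(180°/16) = 54.36 mm); After intersecting: at least one operand is absent at this height, so nothing remains; the cone at (7.5, -2.5): at t=0.309 of its height the radius interpolates to r₁+(r₂−r₁)t = 6.036, giving a regular 16-gon of that circumradius (perimeter = 2·16·6.036·sin(180°/16) = 37.68 mm); Combining (union): only the cone at (7.5, -2.5) is present, so the union is just that shape — boundary = 37.68 mm. So its perimeter = 37.68 mm. Layer 62 is larger (40.24 vs 37.68 mm).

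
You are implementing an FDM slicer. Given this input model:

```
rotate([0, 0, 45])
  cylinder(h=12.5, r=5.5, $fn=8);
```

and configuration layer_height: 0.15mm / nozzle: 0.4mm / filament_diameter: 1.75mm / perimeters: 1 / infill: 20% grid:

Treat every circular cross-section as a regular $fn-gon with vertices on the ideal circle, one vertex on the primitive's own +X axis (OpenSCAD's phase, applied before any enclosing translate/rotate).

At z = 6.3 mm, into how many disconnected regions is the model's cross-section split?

1

At z = 6.3 mm: the cylinder: section is a regular 8-gon, circumradius r=5.5; (rotated 45° about Z; rotation is an isometry so areas/perimeters/island counts are preserved). The result has 1 disconnected region.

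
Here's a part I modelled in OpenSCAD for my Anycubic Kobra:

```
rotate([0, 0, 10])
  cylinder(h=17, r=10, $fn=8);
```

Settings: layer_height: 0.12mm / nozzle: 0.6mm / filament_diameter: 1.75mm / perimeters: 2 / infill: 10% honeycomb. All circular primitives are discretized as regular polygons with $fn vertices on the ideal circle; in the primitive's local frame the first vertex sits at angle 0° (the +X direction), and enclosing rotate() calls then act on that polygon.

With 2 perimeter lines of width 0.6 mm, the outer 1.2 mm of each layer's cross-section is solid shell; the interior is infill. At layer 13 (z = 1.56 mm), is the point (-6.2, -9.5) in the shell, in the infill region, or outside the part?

At z = 1.56 mm: the r=10 cylinder gives a regular 8-gon of circumradius 10 (constant along its height); (rotated 10° about Z; rotation is an isometry so areas/perimeters/island counts are preserved). Overall, the cross-section is a single solid region. Undo the 10° rotation: the query point maps to (-7.755, -8.279) in the un-rotated model frame. The nearest boundary edge runs (-10.00, 0.00)→(-7.07, -7.07); distance from the point to it = 1.39 mm. The point is not inside any of the regions above, so it lies outside the cross-section (1.39 mm from the nearest boundary).

outside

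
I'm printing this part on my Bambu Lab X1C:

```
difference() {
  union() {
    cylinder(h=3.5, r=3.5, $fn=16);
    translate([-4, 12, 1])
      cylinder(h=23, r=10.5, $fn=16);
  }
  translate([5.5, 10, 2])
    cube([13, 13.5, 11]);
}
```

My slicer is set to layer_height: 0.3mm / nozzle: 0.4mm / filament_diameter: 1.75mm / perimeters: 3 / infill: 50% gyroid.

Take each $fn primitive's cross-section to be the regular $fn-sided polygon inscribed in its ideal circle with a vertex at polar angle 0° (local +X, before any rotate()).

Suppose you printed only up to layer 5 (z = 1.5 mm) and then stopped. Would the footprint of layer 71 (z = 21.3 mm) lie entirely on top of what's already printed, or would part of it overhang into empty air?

entirely on top

Compare the two slices. At z = 1.5: the r=3.5 cylinder contributes a regular 16-gon of circumradius 3.5 (area = (16/2)·3.500²·sin(360°/16) = 37.50 mm²); the r=10.5 cylinder at (-4, 12) contributes a regular 16-gon of circumradius 10.5 (area = (16/2)·10.500²·sin(360°/16) = 337.53 mm²); Merging all regions: the regions partially overlap — summed areas 375.03 mm² minus the doubly-counted overlap 3.70 mm² gives 371.33 mm² — area = 371.33 mm²; the cube at (5.5, 10) does not reach this height (z outside [2, 13]); Taking the first minus the rest: none of the subtracted shapes is present at this height, so that combined region is unchanged — area = 371.33 mm². At z = 21.3: the cylinder is absent (z outside [0, 3.5]); the r=10.5 cylinder at (-4, 12) gives a regular 16-gon of circumradius 10.5 (constant along its height) (area = (16/2)·10.500²·sin(360°/16) = 337.53 mm²); Combining (union): only the r=10.5 cylinder at (-4, 12) is present, so the union is just that shape — area = 337.53 mm²; the cube at (5.5, 10) is not intersected at this z (z outside [2, 13]); After the difference (first − rest): none of the subtracted shapes is present at this height, so that combined region is unchanged — area = 337.53 mm². Checking containment: the cross-section at z = 21.3 is a subset of the cross-section at z = 1.5.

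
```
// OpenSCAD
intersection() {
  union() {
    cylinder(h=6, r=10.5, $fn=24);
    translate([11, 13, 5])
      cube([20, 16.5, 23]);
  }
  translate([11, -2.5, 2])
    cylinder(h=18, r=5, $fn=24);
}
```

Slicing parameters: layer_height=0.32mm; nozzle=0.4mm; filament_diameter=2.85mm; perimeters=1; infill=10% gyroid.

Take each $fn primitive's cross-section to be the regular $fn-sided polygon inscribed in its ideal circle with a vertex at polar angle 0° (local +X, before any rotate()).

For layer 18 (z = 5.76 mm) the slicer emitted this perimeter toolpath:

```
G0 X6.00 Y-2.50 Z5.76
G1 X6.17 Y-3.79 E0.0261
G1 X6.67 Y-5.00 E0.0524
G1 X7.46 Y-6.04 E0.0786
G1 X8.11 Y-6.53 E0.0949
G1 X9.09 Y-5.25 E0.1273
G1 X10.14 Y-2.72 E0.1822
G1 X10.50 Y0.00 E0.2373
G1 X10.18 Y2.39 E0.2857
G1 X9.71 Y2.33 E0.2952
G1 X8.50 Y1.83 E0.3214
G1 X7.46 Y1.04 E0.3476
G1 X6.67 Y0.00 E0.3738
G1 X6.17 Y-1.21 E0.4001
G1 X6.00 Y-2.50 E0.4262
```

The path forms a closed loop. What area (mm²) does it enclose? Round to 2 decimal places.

Apply the shoelace formula to the sequence of (X, Y) vertices; enclosed area = 26.92 mm².

26.92 mm²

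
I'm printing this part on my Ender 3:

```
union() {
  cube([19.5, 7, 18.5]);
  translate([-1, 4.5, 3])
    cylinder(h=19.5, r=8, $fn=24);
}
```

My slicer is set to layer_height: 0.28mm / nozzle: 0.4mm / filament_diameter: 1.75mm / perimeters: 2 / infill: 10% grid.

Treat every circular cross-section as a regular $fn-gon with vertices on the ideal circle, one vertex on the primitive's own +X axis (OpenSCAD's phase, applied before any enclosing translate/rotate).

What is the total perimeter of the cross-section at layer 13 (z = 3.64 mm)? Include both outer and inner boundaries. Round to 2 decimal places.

76.67 mm

At z = 3.64 mm: the cube (footprint 19.5×7) is included at this height (perimeter 53.00 mm); the r=8 cylinder at (-1, 4.5) gives a regular 24-gon of circumradius 8 (constant along its height) (perimeter = 2·24·8.000·sin(180°/24) = 50.12 mm); Combining (union): the regions partially overlap (shared area 46.35 mm²), so the edge portions inside another operand are dropped and the merged outline is re-measured after clipping — boundary = 76.67 mm. Overall, the cross-section is a single solid region. Total boundary length (outer) = 76.67 mm.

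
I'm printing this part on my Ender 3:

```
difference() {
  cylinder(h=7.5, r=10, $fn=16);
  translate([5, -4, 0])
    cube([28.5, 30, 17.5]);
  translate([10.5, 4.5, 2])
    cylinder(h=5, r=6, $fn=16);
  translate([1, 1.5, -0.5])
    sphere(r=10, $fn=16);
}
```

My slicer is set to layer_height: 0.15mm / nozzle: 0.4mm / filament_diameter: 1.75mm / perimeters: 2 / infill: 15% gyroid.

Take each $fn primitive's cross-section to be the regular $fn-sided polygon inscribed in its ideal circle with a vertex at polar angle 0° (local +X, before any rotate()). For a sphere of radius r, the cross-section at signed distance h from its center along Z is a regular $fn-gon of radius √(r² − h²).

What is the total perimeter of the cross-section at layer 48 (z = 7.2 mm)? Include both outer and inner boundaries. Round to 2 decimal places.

At z = 7.2 mm: the r=10 cylinder contributes a regular 16-gon of circumradius 10 (perimeter = 2·16·10.000·sin(180°/16) = 62.43 mm); the cube at (5, -4) is present — its section is the full 28.5×30 rectangle (perimeter 117.00 mm); the cylinder at (10.5, 4.5) does not reach this height (z outside [2, 7]); the r=10 sphere at (1, 1.5) contributes a regular 16-gon of circumradius √(10²−7.7²) = 6.380 (perimeter = 2·16·6.380·sin(180°/16) = 39.83 mm); After the difference (first − rest): starting from the r=10 cylinder, the 28.5×30 cube at (5, -4) partially overlaps it — only the 47.75 mm² overlap (of its 855.00 mm²) is removed, clipping the outline; the r=10 sphere at (1, 1.5) partially overlaps it — only the 109.04 mm² overlap (of its 124.63 mm²) is removed, clipping the outline — boundary = 83.54 mm. Overall, the cross-section is a single solid region. Total boundary length (outer) = 83.54 mm.

83.54 mm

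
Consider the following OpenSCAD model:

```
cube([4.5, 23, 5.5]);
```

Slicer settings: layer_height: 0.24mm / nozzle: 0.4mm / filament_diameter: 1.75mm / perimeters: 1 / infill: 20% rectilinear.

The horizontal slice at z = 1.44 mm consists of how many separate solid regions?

1

At z = 1.44 mm: the cube is present — its section is the full 4.5×23 rectangle. The result has 1 disconnected region.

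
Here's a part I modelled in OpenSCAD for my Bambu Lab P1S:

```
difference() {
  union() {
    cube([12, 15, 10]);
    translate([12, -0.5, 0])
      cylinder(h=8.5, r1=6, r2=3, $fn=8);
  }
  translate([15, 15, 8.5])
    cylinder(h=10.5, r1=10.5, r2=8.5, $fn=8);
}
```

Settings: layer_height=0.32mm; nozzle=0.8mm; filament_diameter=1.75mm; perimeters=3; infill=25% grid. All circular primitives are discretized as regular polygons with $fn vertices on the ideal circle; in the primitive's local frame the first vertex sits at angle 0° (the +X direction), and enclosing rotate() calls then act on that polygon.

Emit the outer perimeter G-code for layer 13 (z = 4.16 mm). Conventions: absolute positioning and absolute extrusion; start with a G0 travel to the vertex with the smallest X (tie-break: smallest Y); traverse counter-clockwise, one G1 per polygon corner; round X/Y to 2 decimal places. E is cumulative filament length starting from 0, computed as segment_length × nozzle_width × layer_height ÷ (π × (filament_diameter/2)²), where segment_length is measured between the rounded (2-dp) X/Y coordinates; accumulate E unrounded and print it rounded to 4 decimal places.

At z = 4.16 mm: the 12×15 cube contributes its full rectangle; the cone at (12, -0.5) contributes a regular 8-gon of circumradius 4.532 (interpolated between r1=6 and r2=3 at t=0.489); Combining (union): the regions partially overlap (shared area 12.31 mm²), so overlapping operands fuse into one piece — 1 connected region; the cone at (15, 15) is not intersected at this z (z outside [8.5, 19]); After the difference (first − rest): none of the subtracted shapes is present at this height, so that combined region is unchanged — 1 connected region. The outline is a single polygon with 11 vertices. Extrusion per mm of travel: 0.8 × 0.32 / (π × 0.875²) = 0.106432. Accumulating E over each segment gives final E = 7.1293.

G0 X0.00 Y0.00 Z4.16
G1 X7.68 Y0.00 E0.8174
G1 X7.47 Y-0.50 E0.8751
G1 X8.80 Y-3.70 E1.2439
G1 X12.00 Y-5.03 E1.6128
G1 X15.20 Y-3.70 E1.9816
G1 X16.53 Y-0.50 E2.3504
G1 X15.20 Y2.70 E2.7193
G1 X12.00 Y4.03 E3.0881
G1 X12.00 Y15.00 E4.2557
G1 X0.00 Y15.00 E5.5329
G1 X0.00 Y0.00 E7.1293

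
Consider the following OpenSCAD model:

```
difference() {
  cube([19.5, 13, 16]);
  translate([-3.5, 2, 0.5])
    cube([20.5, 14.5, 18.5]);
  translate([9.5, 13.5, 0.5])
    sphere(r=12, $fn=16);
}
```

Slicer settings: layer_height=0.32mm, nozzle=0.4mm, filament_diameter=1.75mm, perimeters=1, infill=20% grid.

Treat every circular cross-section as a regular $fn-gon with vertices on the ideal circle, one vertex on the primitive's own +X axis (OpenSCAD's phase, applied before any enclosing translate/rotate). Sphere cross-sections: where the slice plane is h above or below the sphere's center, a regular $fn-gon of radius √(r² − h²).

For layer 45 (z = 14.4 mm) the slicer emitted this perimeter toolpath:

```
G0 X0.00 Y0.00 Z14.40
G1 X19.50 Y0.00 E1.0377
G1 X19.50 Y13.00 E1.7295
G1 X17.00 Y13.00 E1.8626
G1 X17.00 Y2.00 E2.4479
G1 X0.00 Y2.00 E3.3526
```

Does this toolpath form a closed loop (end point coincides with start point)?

no

Start point (G0): (0.00, 0.00). End point (last G1): the path does not return to the start — open.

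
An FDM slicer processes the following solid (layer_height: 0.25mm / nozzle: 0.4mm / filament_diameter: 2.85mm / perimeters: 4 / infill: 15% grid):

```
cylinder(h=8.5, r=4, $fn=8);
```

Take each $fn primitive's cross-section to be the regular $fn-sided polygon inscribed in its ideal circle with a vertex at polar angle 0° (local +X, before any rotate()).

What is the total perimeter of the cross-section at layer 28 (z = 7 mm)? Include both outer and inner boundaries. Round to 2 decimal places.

At z = 7 mm: the cylinder: section is a regular 8-gon, circumradius r=4 (perimeter = 2·8·4.000·sin(180°/8) = 24.49 mm). Overall, the cross-section is a single solid region. Total boundary length (outer) = 24.49 mm.

24.49 mm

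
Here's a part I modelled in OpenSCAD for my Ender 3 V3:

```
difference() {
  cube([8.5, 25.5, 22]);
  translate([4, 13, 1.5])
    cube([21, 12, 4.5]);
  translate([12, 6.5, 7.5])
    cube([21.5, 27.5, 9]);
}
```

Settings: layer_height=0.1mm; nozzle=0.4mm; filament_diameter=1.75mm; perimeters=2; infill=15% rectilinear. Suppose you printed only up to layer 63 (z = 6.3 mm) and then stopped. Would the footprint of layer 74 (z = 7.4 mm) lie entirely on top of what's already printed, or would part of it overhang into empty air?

Compare the two slices. At z = 6.3: the cube (footprint 8.5×25.5) is included at this height (area 216.75 mm²); the cube at (4, 13) is absent (z outside [1.5, 6]); the cube at (12, 6.5) is not intersected at this z (z outside [7.5, 16.5]); Taking the first minus the rest: none of the subtracted shapes is present at this height, so the 8.5×25.5 cube is unchanged — area = 216.75 mm². At z = 7.4: the cube is present — its section is the full 8.5×25.5 rectangle (area 216.75 mm²); the cube at (4, 13) is absent (z outside [1.5, 6]); the cube at (12, 6.5) is not intersected at this z (z outside [7.5, 16.5]); After the difference (first − rest): none of the subtracted shapes is present at this height, so the 8.5×25.5 cube is unchanged — area = 216.75 mm². Checking containment: the cross-section at z = 7.4 is a subset of the cross-section at z = 6.3.

entirely on top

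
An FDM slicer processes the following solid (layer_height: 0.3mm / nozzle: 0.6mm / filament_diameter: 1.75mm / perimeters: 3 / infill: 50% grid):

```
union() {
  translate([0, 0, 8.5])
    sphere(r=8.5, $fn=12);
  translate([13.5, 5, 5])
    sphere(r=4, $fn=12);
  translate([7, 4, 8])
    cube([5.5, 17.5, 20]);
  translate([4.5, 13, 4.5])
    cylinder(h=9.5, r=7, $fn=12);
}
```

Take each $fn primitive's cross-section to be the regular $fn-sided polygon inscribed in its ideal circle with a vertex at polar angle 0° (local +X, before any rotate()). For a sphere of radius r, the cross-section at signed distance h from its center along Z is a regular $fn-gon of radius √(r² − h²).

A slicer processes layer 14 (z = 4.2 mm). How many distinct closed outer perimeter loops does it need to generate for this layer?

At z = 4.2 mm: the r=8.5 sphere slices to a regular 12-gon of circumradius 7.332 (√(r²−h²) with h=4.3 from center); the sphere at (13.5, 5): section is a regular 12-gon, circumradius = √(r²−h²) = √(4²−0.8²) = 3.919; the cube at (7, 4) is not intersected at this z (z outside [8, 28]); the cylinder at (4.5, 13) does not reach this height (z outside [4.5, 14]); Merging all regions: the 2 present regions are separate (no shared area or edge), so areas and boundary lengths simply add and each stays a separate island — 2 connected regions. The result has 2 disconnected regions.

2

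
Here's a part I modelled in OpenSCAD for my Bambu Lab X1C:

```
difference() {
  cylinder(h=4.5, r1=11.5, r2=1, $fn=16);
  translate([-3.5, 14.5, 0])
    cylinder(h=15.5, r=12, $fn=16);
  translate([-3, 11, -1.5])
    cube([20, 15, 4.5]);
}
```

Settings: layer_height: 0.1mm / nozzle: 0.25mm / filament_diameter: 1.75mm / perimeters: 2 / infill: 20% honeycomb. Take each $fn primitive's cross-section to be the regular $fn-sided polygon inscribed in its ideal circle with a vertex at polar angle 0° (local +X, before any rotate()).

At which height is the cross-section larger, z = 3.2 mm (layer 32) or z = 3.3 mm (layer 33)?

layer 32 (z = 3.2 mm)

Layer 32 (z = 3.2): the cone: at t=0.711 of its height the radius interpolates to r₁+(r₂−r₁)t = 4.033, giving a regular 16-gon of that circumradius (area = (16/2)·4.033²·sin(360°/16) = 49.80 mm²); the cylinder at (-3.5, 14.5): section is a regular 16-gon, circumradius r=12 (area = (16/2)·12.000²·sin(360°/16) = 440.85 mm²); the cube at (-3, 11) is not intersected at this z (z outside [-1.5, 3]); Subtracting the remaining from the first: starting from the cone (49.80 mm²), the r=12 cylinder at (-3.5, 14.5) partially overlaps it — only the 2.78 mm² overlap (of its 440.85 mm²) is removed, clipping the outline — area = 47.03 mm². So its area = 47.03 mm². Layer 33 (z = 3.3): the cone (r1=11.5→r2=1) has section circumradius 3.800 here — a regular 16-gon (area = (16/2)·3.800²·sin(360°/16) = 44.21 mm²); the cylinder at (-3.5, 14.5): section is a regular 16-gon, circumradius r=12 (area = (16/2)·12.000²·sin(360°/16) = 440.85 mm²); the cube at (-3, 11) is not intersected at this z (z outside [-1.5, 3]); After the difference (first − rest): starting from the cone (44.21 mm²), the r=12 cylinder at (-3.5, 14.5) partially overlaps it — only the 1.70 mm² overlap (of its 440.85 mm²) is removed, clipping the outline — area = 42.50 mm². So its area = 42.50 mm². Layer 32 is larger (47.03 vs 42.50 mm²).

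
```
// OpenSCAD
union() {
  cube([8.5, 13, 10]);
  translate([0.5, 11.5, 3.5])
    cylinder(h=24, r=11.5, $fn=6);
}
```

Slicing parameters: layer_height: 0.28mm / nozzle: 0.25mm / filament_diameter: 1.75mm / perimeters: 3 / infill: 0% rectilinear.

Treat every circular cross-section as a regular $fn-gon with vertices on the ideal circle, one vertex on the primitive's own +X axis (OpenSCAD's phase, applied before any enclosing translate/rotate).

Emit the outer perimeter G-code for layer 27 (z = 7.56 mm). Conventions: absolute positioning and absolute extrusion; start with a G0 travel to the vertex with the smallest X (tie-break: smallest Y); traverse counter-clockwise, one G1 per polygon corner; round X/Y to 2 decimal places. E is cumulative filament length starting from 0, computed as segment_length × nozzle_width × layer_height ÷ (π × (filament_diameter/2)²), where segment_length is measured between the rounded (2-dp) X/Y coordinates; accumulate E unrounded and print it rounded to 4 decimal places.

G0 X-11.00 Y11.50 Z7.56
G1 X-5.25 Y1.54 E0.3347
G1 X0.00 Y1.54 E0.4875
G1 X0.00 Y0.00 E0.5323
G1 X8.50 Y0.00 E0.7797
G1 X8.50 Y5.44 E0.9380
G1 X12.00 Y11.50 E1.1417
G1 X6.25 Y21.46 E1.4764
G1 X-5.25 Y21.46 E1.8110
G1 X-11.00 Y11.50 E2.1457

At z = 7.56 mm: the 8.5×13 cube contributes its full rectangle; the r=11.5 cylinder at (0.5, 11.5) contributes a regular 6-gon of circumradius 11.5; Combining (union): the regions partially overlap (shared area 93.02 mm²), so overlapping operands fuse into one piece — 1 connected region. The outline is a single polygon with 9 vertices. Extrusion per mm of travel: 0.25 × 0.28 / (π × 0.875²) = 0.029103. Accumulating E over each segment gives final E = 2.1457.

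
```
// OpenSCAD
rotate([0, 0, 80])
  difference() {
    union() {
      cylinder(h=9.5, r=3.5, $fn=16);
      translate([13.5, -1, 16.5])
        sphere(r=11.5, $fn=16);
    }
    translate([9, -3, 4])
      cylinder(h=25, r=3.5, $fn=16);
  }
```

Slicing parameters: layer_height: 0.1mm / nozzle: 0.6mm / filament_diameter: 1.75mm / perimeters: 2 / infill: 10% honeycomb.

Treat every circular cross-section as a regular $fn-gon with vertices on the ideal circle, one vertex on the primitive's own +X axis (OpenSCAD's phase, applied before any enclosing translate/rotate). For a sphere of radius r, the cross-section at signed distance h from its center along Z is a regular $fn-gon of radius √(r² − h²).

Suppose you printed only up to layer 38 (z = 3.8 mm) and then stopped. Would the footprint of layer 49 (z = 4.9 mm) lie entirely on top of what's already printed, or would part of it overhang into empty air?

entirely on top

Compare the two slices. At z = 3.8: the cylinder: section is a regular 16-gon, circumradius r=3.5 (area = (16/2)·3.500²·sin(360°/16) = 37.50 mm²); the sphere at (13.5, -1) is absent (|z−center|=12.700 > r=11.5); Taking the union: only the r=3.5 cylinder is present, so the union is just that shape — area = 37.50 mm²; the cylinder at (9, -3) is absent (z outside [4, 29]); Subtracting the remaining from the first: none of the subtracted shapes is present at this height, so that combined region is unchanged — area = 37.50 mm²; (whole slice rotated 80° about Z — lengths, areas and connectivity unchanged). At z = 4.9: the cylinder: section is a regular 16-gon, circumradius r=3.5 (area = (16/2)·3.500²·sin(360°/16) = 37.50 mm²); the sphere at (13.5, -1) is absent (|z−center|=11.600 > r=11.5); Combining (union): only the r=3.5 cylinder is present, so the union is just that shape — area = 37.50 mm²; the r=3.5 cylinder at (9, -3) contributes a regular 16-gon of circumradius 3.5 (area = (16/2)·3.500²·sin(360°/16) = 37.50 mm²); Taking the first minus the rest: starting from that combined region (37.50 mm²), the r=3.5 cylinder at (9, -3) misses the remaining region (no effect) — area = 37.50 mm²; (rotated 80° about Z; rotation is an isometry so areas/perimeters/island counts are preserved). Checking containment: the cross-section at z = 4.9 is a subset of the cross-section at z = 3.8.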